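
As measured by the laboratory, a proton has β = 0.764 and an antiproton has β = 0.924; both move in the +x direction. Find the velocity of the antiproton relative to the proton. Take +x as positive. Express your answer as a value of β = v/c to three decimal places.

β_A = 0.764, β_B = 0.924.
Transform to A's frame with the inverse velocity-addition law: u' = (u − v)/(1 − uv/c²), taking u = β_B and v = β_A.
u' = (0.924 − 0.764) / (1 − (0.764)(0.924)) = 0.1600/0.2941 = 0.5441.

β = +0.544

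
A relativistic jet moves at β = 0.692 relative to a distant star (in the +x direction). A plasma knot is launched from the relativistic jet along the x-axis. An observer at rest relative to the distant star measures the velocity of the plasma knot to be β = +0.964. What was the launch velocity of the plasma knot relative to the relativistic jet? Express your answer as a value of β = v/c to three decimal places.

β = +0.817

Invert the composition law: u' = (u − v)/(1 − uv/c²).
u' = (0.964 − 0.692) / (1 − (0.964)(0.692)) = 0.2720/0.3329 = 0.8170.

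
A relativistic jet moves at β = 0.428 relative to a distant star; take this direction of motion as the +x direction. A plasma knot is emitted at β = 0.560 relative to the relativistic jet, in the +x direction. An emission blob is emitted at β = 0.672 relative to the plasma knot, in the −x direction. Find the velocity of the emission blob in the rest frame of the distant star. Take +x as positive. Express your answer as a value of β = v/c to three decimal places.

β = +0.269

Apply u = (u' + v)/(1 + u'v/c²) successively, working outward toward the distant star.
Start: velocity of the relativistic jet relative to the distant star = 0.4280c.
Compose with the plasma knot (u' = 0.560 in the relativistic jet frame): u_1 = (0.560 + 0.428) / (1 + 0.560·0.428) = 0.9880/1.2397 = 0.7970.
Compose with the emission blob (u' = -0.672 in the plasma knot frame): u_2 = (-0.672 + 0.797) / (1 + (-0.672)·0.797) = 0.1250/0.4644 = 0.2691.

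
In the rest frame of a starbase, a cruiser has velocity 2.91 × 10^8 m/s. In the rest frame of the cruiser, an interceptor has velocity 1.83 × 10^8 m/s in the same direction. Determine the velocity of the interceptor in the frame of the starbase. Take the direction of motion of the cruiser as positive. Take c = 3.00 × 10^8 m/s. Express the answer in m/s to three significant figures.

In units of c (dividing by 3.00 × 10^8 m/s): v = 0.970, u' = 0.610.
u = (u' + v)/(1 + u'v/c²):
u = (0.610 + 0.970) / (1 + 0.610·0.970) = 1.5800/1.5917 = 0.9926
Converting back: u = 0.9926 × 3.00 × 10^8 m/s.

2.98 × 10^8 m/s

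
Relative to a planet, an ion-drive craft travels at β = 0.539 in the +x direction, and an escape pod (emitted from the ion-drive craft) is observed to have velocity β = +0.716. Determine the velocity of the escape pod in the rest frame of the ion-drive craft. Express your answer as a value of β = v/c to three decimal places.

Invert the composition law: u' = (u − v)/(1 − uv/c²).
u' = (0.716 − 0.539) / (1 − (0.716)(0.539)) = 0.1770/0.6141 = 0.2882.

β = +0.288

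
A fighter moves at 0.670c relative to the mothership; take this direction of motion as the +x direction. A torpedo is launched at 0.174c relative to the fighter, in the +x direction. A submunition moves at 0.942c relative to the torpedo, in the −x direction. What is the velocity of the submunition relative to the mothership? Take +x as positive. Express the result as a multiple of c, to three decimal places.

Apply u = (u' + v)/(1 + u'v/c²) successively, working outward toward the mothership.
Start: velocity of the fighter relative to the mothership = 0.6700c.
Compose with the torpedo (u' = 0.174 in the fighter frame): u_1 = (0.174 + 0.670) / (1 + 0.174·0.670) = 0.8440/1.1166 = 0.7559.
Compose with the submunition (u' = -0.942 in the torpedo frame): u_2 = (-0.942 + 0.756) / (1 + (-0.942)·0.756) = -0.1861/0.2880 = -0.6463.

-0.646c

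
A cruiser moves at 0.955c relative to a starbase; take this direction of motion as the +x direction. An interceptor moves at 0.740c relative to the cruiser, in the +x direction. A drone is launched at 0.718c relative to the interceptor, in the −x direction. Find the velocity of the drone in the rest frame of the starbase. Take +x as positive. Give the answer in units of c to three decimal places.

+0.959c

Apply u = (u' + v)/(1 + u'v/c²) successively, working outward toward the starbase.
Start: velocity of the cruiser relative to the starbase = 0.9550c.
Compose with the interceptor (u' = 0.740 in the cruiser frame): u_1 = (0.740 + 0.955) / (1 + 0.740·0.955) = 1.6950/1.7067 = 0.9931.
Compose with the drone (u' = -0.718 in the interceptor frame): u_2 = (-0.718 + 0.993) / (1 + (-0.718)·0.993) = 0.2751/0.2869 = 0.9590.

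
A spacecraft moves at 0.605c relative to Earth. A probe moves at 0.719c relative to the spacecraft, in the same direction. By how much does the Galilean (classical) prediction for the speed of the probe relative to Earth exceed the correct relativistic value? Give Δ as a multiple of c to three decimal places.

Δ = 0.401c

Galilean: u_cl = 0.719 + 0.605 = 1.3240.
Relativistic: u_rel = (0.719 + 0.605) / (1 + 0.719·0.605) = 1.3240/1.4350 = 0.9227.
Δ = 1.3240 − 0.9227 = 0.4013.
(The classical prediction exceeds c; the relativistic result does not.)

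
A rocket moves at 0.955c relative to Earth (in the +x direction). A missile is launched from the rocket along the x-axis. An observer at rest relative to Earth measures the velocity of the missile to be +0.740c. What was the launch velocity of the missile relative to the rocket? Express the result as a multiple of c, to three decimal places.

-0.733c

Invert the composition law: u' = (u − v)/(1 − uv/c²).
u' = (0.740 − 0.955) / (1 − (0.740)(0.955)) = -0.2150/0.2933 = -0.7330.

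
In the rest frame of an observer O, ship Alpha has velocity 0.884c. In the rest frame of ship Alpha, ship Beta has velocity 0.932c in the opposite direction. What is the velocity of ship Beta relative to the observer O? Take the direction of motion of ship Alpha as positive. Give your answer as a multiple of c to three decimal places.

With v = 0.884 and u' = -0.932 (in units of c),
u = (u' + v)/(1 + u'v/c²):
u = (-0.932 + 0.884) / (1 + (-0.932)·0.884) = -0.0480/0.1761 = -0.2726
(Galilean addition would give -0.048c.)

-0.273c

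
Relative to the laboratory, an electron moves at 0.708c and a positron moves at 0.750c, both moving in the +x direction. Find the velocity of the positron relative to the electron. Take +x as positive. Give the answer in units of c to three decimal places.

+0.090c

β_A = 0.708, β_B = 0.750.
Transform to A's frame with the inverse velocity-addition law: u' = (u − v)/(1 − uv/c²), taking u = β_B and v = β_A.
u' = (0.750 − 0.708) / (1 − (0.708)(0.750)) = 0.0420/0.4690 = 0.0896.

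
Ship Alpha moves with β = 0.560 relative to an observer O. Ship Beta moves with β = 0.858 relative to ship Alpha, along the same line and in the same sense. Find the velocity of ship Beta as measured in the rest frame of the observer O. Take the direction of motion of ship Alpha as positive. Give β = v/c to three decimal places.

With v = 0.560 and u' = 0.858 (in units of c),
u = (u' + v)/(1 + u'v/c²):
u = (0.858 + 0.560) / (1 + 0.858·0.560) = 1.4180/1.4805 = 0.9578
(Galilean addition would give +1.418c, exceeding c.)

β = 0.958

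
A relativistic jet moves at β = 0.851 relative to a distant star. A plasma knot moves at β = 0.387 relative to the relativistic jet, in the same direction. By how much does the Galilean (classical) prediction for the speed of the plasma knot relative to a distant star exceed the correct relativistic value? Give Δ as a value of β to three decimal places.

Galilean: u_cl = 0.387 + 0.851 = 1.2380.
Relativistic: u_rel = (0.387 + 0.851) / (1 + 0.387·0.851) = 1.2380/1.3293 = 0.9313.
Δ = 1.2380 − 0.9313 = 0.3067.
(The classical prediction exceeds c; the relativistic result does not.)

Δ = 0.307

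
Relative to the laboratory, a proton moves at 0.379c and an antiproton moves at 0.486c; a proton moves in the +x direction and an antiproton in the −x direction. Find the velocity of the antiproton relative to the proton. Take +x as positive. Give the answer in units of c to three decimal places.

β_A = 0.379, β_B = -0.486.
Transform to A's frame with the inverse velocity-addition law: u' = (u − v)/(1 − uv/c²), taking u = β_B and v = β_A.
u' = (-0.486 − 0.379) / (1 − (0.379)(-0.486)) = -0.8650/1.1842 = -0.7305.

-0.730c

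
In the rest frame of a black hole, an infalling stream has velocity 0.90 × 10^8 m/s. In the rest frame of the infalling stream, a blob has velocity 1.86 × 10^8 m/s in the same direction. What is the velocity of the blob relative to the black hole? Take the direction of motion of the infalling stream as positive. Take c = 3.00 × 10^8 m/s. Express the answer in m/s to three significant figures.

In units of c (dividing by 3.00 × 10^8 m/s): v = 0.300, u' = 0.620.
u = (u' + v)/(1 + u'v/c²):
u = (0.620 + 0.300) / (1 + 0.620·0.300) = 0.9200/1.1860 = 0.7757
Converting back: u = 0.7757 × 3.00 × 10^8 m/s.

2.33 × 10^8 m/s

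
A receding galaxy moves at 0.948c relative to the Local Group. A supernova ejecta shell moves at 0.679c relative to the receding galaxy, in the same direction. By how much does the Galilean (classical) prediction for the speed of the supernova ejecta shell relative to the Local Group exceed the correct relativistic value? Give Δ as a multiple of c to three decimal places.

Δ = 0.637c

Galilean: u_cl = 0.679 + 0.948 = 1.6270.
Relativistic: u_rel = (0.679 + 0.948) / (1 + 0.679·0.948) = 1.6270/1.6437 = 0.9898.
Δ = 1.6270 − 0.9898 = 0.6372.
(The classical prediction exceeds c; the relativistic result does not.)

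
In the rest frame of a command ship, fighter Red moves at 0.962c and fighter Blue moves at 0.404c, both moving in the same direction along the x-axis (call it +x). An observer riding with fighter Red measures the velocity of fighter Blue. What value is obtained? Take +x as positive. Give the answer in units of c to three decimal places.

-0.913c

β_A = 0.962, β_B = 0.404.
Transform to A's frame with the inverse velocity-addition law: u' = (u − v)/(1 − uv/c²), taking u = β_B and v = β_A.
u' = (0.404 − 0.962) / (1 − (0.962)(0.404)) = -0.5580/0.6114 = -0.9127.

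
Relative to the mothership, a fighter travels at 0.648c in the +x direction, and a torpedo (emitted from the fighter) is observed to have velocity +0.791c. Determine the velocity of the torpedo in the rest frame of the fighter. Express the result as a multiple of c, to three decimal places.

+0.293c

Invert the composition law: u' = (u − v)/(1 − uv/c²).
u' = (0.791 − 0.648) / (1 − (0.791)(0.648)) = 0.1430/0.4874 = 0.2934.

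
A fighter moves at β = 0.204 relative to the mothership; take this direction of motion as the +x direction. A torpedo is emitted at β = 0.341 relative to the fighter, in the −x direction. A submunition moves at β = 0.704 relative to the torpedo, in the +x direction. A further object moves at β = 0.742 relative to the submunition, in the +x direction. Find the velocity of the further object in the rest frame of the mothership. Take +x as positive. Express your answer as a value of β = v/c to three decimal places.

Apply u = (u' + v)/(1 + u'v/c²) successively, working outward toward the mothership.
Start: velocity of the fighter relative to the mothership = 0.2040c.
Compose with the torpedo (u' = -0.341 in the fighter frame): u_1 = (-0.341 + 0.204) / (1 + (-0.341)·0.204) = -0.1370/0.9304 = -0.1472.
Compose with the submunition (u' = 0.704 in the torpedo frame): u_2 = (0.704 + (-0.147)) / (1 + 0.704·(-0.147)) = 0.5568/0.8963 = 0.6211.
Compose with the further object (u' = 0.742 in the submunition frame): u_3 = (0.742 + 0.621) / (1 + 0.742·0.621) = 1.3631/1.4609 = 0.9331.

β = +0.933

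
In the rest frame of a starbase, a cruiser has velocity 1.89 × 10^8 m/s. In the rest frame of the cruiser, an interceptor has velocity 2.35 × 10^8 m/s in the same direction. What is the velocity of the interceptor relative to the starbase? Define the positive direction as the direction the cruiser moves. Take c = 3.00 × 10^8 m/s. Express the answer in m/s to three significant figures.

2.84 × 10^8 m/s

In units of c (dividing by 3.00 × 10^8 m/s): v = 0.630, u' = 0.783.
u = (u' + v)/(1 + u'v/c²):
u = (0.783 + 0.630) / (1 + 0.783·0.630) = 1.4133/1.4935 = 0.9463
Converting back: u = 0.9463 × 3.00 × 10^8 m/s.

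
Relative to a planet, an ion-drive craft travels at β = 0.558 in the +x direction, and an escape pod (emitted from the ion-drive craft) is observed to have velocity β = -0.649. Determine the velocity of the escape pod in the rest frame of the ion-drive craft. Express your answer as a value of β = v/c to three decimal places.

Invert the composition law: u' = (u − v)/(1 − uv/c²).
u' = (-0.649 − 0.558) / (1 − (-0.649)(0.558)) = -1.2070/1.3621 = -0.8861.

β = -0.886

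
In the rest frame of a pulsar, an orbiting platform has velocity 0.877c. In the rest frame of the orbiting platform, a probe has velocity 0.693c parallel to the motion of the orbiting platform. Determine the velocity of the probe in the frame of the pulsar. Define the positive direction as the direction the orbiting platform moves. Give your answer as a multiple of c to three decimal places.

With v = 0.877 and u' = 0.693 (in units of c),
u = (u' + v)/(1 + u'v/c²):
u = (0.693 + 0.877) / (1 + 0.693·0.877) = 1.5700/1.6078 = 0.9765

0.977c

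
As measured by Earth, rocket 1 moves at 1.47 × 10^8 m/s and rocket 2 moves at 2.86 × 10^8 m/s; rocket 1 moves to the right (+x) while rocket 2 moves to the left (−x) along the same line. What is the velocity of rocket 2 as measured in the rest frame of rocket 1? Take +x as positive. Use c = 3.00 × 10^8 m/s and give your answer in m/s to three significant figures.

-2.95 × 10^8 m/s

β_A = 0.490, β_B = -0.953 (dividing each by c = 3.00 × 10^8 m/s).
Transform to A's frame with the inverse velocity-addition law: u' = (u − v)/(1 − uv/c²), taking u = β_B and v = β_A.
u' = (-0.953 − 0.490) / (1 − (0.490)(-0.953)) = -1.4433/1.4671 = -0.9838.
u' = -0.9838 × 3.00 × 10^8 m/s.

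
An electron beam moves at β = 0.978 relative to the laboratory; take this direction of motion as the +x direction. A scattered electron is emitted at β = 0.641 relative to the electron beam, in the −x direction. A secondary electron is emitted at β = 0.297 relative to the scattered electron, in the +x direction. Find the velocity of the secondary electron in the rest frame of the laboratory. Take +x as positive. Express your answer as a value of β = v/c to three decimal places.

Apply u = (u' + v)/(1 + u'v/c²) successively, working outward toward the laboratory.
Start: velocity of the electron beam relative to the laboratory = 0.9780c.
Compose with the scattered electron (u' = -0.641 in the electron beam frame): u_1 = (-0.641 + 0.978) / (1 + (-0.641)·0.978) = 0.3370/0.3731 = 0.9032.
Compose with the secondary electron (u' = 0.297 in the scattered electron frame): u_2 = (0.297 + 0.903) / (1 + 0.297·0.903) = 1.2002/1.2683 = 0.9464.

β = +0.946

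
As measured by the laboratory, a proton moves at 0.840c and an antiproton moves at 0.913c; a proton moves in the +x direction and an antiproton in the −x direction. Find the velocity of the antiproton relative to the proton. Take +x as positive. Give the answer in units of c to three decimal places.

-0.992c

β_A = 0.840, β_B = -0.913.
Transform to A's frame with the inverse velocity-addition law: u' = (u − v)/(1 − uv/c²), taking u = β_B and v = β_A.
u' = (-0.913 − 0.840) / (1 − (0.840)(-0.913)) = -1.7530/1.7669 = -0.9921.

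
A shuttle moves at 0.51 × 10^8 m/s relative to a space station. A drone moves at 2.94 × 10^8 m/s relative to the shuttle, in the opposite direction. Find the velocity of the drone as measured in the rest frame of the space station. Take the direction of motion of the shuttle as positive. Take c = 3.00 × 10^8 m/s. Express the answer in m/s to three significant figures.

-2.92 × 10^8 m/s

In units of c (dividing by 3.00 × 10^8 m/s): v = 0.170, u' = -0.980.
u = (u' + v)/(1 + u'v/c²):
u = (-0.980 + 0.170) / (1 + (-0.980)·0.170) = -0.8100/0.8334 = -0.9719
Converting back: u = -0.9719 × 3.00 × 10^8 m/s.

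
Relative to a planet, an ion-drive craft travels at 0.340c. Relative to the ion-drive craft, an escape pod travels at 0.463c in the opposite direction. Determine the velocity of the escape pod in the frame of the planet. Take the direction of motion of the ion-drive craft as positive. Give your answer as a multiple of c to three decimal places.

-0.146c

With v = 0.340 and u' = -0.463 (in units of c),
u = (u' + v)/(1 + u'v/c²):
u = (-0.463 + 0.340) / (1 + (-0.463)·0.340) = -0.1230/0.8426 = -0.1460
(Galilean addition would give -0.123c.)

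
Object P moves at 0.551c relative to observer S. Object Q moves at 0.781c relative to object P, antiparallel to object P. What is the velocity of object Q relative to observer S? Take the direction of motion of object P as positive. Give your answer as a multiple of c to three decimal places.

With v = 0.551 and u' = -0.781 (in units of c),
u = (u' + v)/(1 + u'v/c²):
u = (-0.781 + 0.551) / (1 + (-0.781)·0.551) = -0.2300/0.5697 = -0.4037
(Galilean addition would give -0.230c.)

-0.404c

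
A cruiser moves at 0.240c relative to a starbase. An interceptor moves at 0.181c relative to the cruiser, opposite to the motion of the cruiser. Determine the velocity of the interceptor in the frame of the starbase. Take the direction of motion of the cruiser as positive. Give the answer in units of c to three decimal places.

With v = 0.240 and u' = -0.181 (in units of c),
u = (u' + v)/(1 + u'v/c²):
u = (-0.181 + 0.240) / (1 + (-0.181)·0.240) = 0.0590/0.9566 = 0.0617

+0.062c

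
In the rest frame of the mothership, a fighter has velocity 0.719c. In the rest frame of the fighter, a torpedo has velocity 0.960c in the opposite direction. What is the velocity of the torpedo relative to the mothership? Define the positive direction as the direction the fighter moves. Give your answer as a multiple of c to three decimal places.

-0.778c

With v = 0.719 and u' = -0.960 (in units of c),
u = (u' + v)/(1 + u'v/c²):
u = (-0.960 + 0.719) / (1 + (-0.960)·0.719) = -0.2410/0.3098 = -0.7780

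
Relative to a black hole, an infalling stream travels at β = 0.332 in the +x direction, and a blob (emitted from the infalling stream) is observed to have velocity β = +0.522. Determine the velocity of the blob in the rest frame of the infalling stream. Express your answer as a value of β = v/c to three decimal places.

Invert the composition law: u' = (u − v)/(1 − uv/c²).
u' = (0.522 − 0.332) / (1 − (0.522)(0.332)) = 0.1900/0.8267 = 0.2298.

β = +0.230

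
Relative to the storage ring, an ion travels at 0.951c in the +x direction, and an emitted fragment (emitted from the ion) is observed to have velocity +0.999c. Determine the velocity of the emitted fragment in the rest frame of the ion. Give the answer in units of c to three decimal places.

+0.961c

Invert the composition law: u' = (u − v)/(1 − uv/c²).
u' = (0.999 − 0.951) / (1 − (0.999)(0.951)) = 0.0480/0.0500 = 0.9609.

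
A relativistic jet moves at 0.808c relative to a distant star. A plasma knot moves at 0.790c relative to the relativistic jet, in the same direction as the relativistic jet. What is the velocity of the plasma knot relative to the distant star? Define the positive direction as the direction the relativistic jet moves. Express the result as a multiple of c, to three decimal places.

0.975c

With v = 0.808 and u' = 0.790 (in units of c),
u = (u' + v)/(1 + u'v/c²):
u = (0.790 + 0.808) / (1 + 0.790·0.808) = 1.5980/1.6383 = 0.9754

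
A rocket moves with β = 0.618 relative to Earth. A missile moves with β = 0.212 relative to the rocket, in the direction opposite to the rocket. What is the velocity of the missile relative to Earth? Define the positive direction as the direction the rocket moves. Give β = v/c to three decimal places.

β = +0.467

With v = 0.618 and u' = -0.212 (in units of c),
u = (u' + v)/(1 + u'v/c²):
u = (-0.212 + 0.618) / (1 + (-0.212)·0.618) = 0.4060/0.8690 = 0.4672
(Galilean addition would give +0.406c.)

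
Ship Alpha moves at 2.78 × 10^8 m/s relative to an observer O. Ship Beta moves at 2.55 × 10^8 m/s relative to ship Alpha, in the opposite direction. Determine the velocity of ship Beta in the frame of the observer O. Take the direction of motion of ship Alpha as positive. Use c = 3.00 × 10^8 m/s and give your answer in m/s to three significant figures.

In units of c (dividing by 3.00 × 10^8 m/s): v = 0.927, u' = -0.850.
u = (u' + v)/(1 + u'v/c²):
u = (-0.850 + 0.927) / (1 + (-0.850)·0.927) = 0.0767/0.2123 = 0.3611
Converting back: u = 0.3611 × 3.00 × 10^8 m/s.

+1.08 × 10^8 m/s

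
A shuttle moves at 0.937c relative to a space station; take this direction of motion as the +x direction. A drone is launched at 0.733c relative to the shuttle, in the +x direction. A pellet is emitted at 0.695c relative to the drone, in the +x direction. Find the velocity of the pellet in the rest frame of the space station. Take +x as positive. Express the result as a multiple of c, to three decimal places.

Apply u = (u' + v)/(1 + u'v/c²) successively, working outward toward the space station.
Start: velocity of the shuttle relative to the space station = 0.9370c.
Compose with the drone (u' = 0.733 in the shuttle frame): u_1 = (0.733 + 0.937) / (1 + 0.733·0.937) = 1.6700/1.6868 = 0.9900.
Compose with the pellet (u' = 0.695 in the drone frame): u_2 = (0.695 + 0.990) / (1 + 0.695·0.990) = 1.6850/1.6881 = 0.9982.

0.998c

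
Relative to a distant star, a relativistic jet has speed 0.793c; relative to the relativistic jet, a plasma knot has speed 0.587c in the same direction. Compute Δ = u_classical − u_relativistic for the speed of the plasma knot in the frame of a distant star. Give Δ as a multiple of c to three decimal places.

Galilean: u_cl = 0.587 + 0.793 = 1.3800.
Relativistic: u_rel = (0.587 + 0.793) / (1 + 0.587·0.793) = 1.3800/1.4655 = 0.9417.
Δ = 1.3800 − 0.9417 = 0.4383.
(The classical prediction exceeds c; the relativistic result does not.)

Δ = 0.438c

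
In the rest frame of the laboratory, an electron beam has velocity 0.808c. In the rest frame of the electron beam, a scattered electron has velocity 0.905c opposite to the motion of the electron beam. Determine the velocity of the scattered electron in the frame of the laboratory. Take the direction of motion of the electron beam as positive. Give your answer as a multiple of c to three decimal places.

-0.361c

With v = 0.808 and u' = -0.905 (in units of c),
u = (u' + v)/(1 + u'v/c²):
u = (-0.905 + 0.808) / (1 + (-0.905)·0.808) = -0.0970/0.2688 = -0.3609
(Galilean addition would give -0.097c.)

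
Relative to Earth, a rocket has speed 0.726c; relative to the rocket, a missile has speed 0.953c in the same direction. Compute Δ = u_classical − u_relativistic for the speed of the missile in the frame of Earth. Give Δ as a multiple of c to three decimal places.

Δ = 0.687c

Galilean: u_cl = 0.953 + 0.726 = 1.6790.
Relativistic: u_rel = (0.953 + 0.726) / (1 + 0.953·0.726) = 1.6790/1.6919 = 0.9924.
Δ = 1.6790 − 0.9924 = 0.6866.
(The classical prediction exceeds c; the relativistic result does not.)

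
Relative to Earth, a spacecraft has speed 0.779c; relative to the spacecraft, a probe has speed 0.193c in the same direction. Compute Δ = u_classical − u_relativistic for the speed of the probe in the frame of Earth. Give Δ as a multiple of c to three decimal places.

Galilean: u_cl = 0.193 + 0.779 = 0.9720.
Relativistic: u_rel = (0.193 + 0.779) / (1 + 0.193·0.779) = 0.9720/1.1503 = 0.8450.
Δ = 0.9720 − 0.8450 = 0.1270.

Δ = 0.127c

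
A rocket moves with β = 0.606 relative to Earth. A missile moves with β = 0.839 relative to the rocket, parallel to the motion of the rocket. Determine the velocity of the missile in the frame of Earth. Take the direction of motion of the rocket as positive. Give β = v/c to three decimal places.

With v = 0.606 and u' = 0.839 (in units of c),
u = (u' + v)/(1 + u'v/c²):
u = (0.839 + 0.606) / (1 + 0.839·0.606) = 1.4450/1.5084 = 0.9579
(Galilean addition would give +1.445c, exceeding c.)

β = 0.958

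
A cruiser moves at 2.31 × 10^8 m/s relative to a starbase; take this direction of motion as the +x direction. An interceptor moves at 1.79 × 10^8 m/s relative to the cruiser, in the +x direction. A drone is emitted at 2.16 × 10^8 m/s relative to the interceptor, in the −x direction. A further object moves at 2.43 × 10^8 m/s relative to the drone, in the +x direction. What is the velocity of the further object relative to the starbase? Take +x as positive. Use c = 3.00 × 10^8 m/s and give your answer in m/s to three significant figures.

Apply u = (u' + v)/(1 + u'v/c²) successively, working outward toward the starbase.
(Dividing each given speed by c = 3.00 × 10^8 m/s to work in units of c.)
Start: velocity of the cruiser relative to the starbase = 0.7700c.
Compose with the interceptor (u' = 0.597 in the cruiser frame): u_1 = (0.597 + 0.770) / (1 + 0.597·0.770) = 1.3667/1.4594 = 0.9364.
Compose with the drone (u' = -0.720 in the interceptor frame): u_2 = (-0.720 + 0.936) / (1 + (-0.720)·0.936) = 0.2164/0.3258 = 0.6644.
Compose with the further object (u' = 0.810 in the drone frame): u_3 = (0.810 + 0.664) / (1 + 0.810·0.664) = 1.4744/1.5382 = 0.9585.
So u = 0.9585 × 3.00 × 10^8 m/s.

+2.88 × 10^8 m/s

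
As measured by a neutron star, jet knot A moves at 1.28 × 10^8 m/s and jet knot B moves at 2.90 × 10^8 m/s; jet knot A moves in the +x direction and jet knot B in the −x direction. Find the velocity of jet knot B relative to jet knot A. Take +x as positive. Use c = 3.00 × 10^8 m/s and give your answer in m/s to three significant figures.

-2.96 × 10^8 m/s

β_A = 0.427, β_B = -0.967 (dividing each by c = 3.00 × 10^8 m/s).
Transform to A's frame with the inverse velocity-addition law: u' = (u − v)/(1 − uv/c²), taking u = β_B and v = β_A.
u' = (-0.967 − 0.427) / (1 − (0.427)(-0.967)) = -1.3933/1.4124 = -0.9865.
u' = -0.9865 × 3.00 × 10^8 m/s.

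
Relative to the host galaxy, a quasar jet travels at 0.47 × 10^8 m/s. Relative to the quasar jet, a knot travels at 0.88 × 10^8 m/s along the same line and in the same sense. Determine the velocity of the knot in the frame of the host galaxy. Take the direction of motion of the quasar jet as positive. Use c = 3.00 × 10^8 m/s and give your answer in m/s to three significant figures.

1.29 × 10^8 m/s

In units of c (dividing by 3.00 × 10^8 m/s): v = 0.157, u' = 0.293.
u = (u' + v)/(1 + u'v/c²):
u = (0.293 + 0.157) / (1 + 0.293·0.157) = 0.4500/1.0460 = 0.4302
(Galilean addition would give +0.450c.)
Converting back: u = 0.4302 × 3.00 × 10^8 m/s.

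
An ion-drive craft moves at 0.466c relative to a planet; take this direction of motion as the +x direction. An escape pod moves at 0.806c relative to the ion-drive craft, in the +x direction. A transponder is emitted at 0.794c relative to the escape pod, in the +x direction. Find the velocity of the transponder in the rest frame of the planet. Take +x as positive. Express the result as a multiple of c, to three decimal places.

Apply u = (u' + v)/(1 + u'v/c²) successively, working outward toward the planet.
Start: velocity of the ion-drive craft relative to the planet = 0.4660c.
Compose with the escape pod (u' = 0.806 in the ion-drive craft frame): u_1 = (0.806 + 0.466) / (1 + 0.806·0.466) = 1.2720/1.3756 = 0.9247.
Compose with the transponder (u' = 0.794 in the escape pod frame): u_2 = (0.794 + 0.925) / (1 + 0.794·0.925) = 1.7187/1.7342 = 0.9911.

0.991c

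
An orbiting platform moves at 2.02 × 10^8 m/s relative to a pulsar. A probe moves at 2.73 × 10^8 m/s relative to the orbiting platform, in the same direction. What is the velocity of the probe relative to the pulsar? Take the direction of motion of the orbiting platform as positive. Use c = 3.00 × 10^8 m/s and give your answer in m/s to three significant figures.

In units of c (dividing by 3.00 × 10^8 m/s): v = 0.673, u' = 0.910.
u = (u' + v)/(1 + u'v/c²):
u = (0.910 + 0.673) / (1 + 0.910·0.673) = 1.5833/1.6127 = 0.9818
(Galilean addition would give +1.583c, exceeding c.)
Converting back: u = 0.9818 × 3.00 × 10^8 m/s.

2.95 × 10^8 m/s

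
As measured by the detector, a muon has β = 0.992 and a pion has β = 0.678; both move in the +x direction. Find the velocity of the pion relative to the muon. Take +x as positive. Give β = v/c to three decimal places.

β = -0.959

β_A = 0.992, β_B = 0.678.
Transform to A's frame with the inverse velocity-addition law: u' = (u − v)/(1 − uv/c²), taking u = β_B and v = β_A.
u' = (0.678 − 0.992) / (1 − (0.992)(0.678)) = -0.3140/0.3274 = -0.9590.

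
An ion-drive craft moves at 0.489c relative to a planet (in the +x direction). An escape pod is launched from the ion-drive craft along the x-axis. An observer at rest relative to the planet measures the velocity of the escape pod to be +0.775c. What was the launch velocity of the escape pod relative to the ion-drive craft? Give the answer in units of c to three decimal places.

+0.461c

Invert the composition law: u' = (u − v)/(1 − uv/c²).
u' = (0.775 − 0.489) / (1 − (0.775)(0.489)) = 0.2860/0.6210 = 0.4605.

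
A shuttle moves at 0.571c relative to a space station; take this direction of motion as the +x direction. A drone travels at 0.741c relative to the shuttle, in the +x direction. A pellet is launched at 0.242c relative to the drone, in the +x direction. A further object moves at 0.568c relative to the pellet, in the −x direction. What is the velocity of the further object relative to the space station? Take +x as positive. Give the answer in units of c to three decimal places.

Apply u = (u' + v)/(1 + u'v/c²) successively, working outward toward the space station.
Start: velocity of the shuttle relative to the space station = 0.5710c.
Compose with the drone (u' = 0.741 in the shuttle frame): u_1 = (0.741 + 0.571) / (1 + 0.741·0.571) = 1.3120/1.4231 = 0.9219.
Compose with the pellet (u' = 0.242 in the drone frame): u_2 = (0.242 + 0.922) / (1 + 0.242·0.922) = 1.1639/1.2231 = 0.9516.
Compose with the further object (u' = -0.568 in the pellet frame): u_3 = (-0.568 + 0.952) / (1 + (-0.568)·0.952) = 0.3836/0.4595 = 0.8349.

+0.835c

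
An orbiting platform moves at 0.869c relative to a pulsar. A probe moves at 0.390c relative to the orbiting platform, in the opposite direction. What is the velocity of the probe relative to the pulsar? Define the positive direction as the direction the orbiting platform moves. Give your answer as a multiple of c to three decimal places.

With v = 0.869 and u' = -0.390 (in units of c),
u = (u' + v)/(1 + u'v/c²):
u = (-0.390 + 0.869) / (1 + (-0.390)·0.869) = 0.4790/0.6611 = 0.7246
(Galilean addition would give +0.479c.)

+0.725c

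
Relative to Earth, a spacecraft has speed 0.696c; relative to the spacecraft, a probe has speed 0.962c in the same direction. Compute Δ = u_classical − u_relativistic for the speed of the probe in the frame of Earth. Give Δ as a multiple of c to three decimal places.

Δ = 0.665c

Galilean: u_cl = 0.962 + 0.696 = 1.6580.
Relativistic: u_rel = (0.962 + 0.696) / (1 + 0.962·0.696) = 1.6580/1.6696 = 0.9931.
Δ = 1.6580 − 0.9931 = 0.6649.
(The classical prediction exceeds c; the relativistic result does not.)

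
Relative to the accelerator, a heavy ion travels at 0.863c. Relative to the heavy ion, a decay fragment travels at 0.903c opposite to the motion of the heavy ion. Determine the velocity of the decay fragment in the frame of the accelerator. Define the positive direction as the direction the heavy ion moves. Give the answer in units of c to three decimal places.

With v = 0.863 and u' = -0.903 (in units of c),
u = (u' + v)/(1 + u'v/c²):
u = (-0.903 + 0.863) / (1 + (-0.903)·0.863) = -0.0400/0.2207 = -0.1812
(Galilean addition would give -0.040c.)

-0.181c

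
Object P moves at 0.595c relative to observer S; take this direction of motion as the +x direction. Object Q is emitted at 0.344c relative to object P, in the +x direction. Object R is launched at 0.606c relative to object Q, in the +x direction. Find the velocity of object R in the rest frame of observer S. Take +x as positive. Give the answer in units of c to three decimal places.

0.941c

Apply u = (u' + v)/(1 + u'v/c²) successively, working outward toward observer S.
Start: velocity of object P relative to observer S = 0.5950c.
Compose with object Q (u' = 0.344 in object P frame): u_1 = (0.344 + 0.595) / (1 + 0.344·0.595) = 0.9390/1.2047 = 0.7795.
Compose with object R (u' = 0.606 in object Q frame): u_2 = (0.606 + 0.779) / (1 + 0.606·0.779) = 1.3855/1.4724 = 0.9410.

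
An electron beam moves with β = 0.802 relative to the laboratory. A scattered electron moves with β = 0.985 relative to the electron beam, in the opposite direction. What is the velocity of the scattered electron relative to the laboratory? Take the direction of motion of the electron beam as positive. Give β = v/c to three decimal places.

With v = 0.802 and u' = -0.985 (in units of c),
u = (u' + v)/(1 + u'v/c²):
u = (-0.985 + 0.802) / (1 + (-0.985)·0.802) = -0.1830/0.2100 = -0.8713
(Galilean addition would give -0.183c.)

β = -0.871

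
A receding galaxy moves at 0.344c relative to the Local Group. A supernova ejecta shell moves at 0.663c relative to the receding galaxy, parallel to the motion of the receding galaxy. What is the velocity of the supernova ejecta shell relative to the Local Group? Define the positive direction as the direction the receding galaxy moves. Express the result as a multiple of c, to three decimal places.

0.820c

With v = 0.344 and u' = 0.663 (in units of c),
u = (u' + v)/(1 + u'v/c²):
u = (0.663 + 0.344) / (1 + 0.663·0.344) = 1.0070/1.2281 = 0.8200
(Galilean addition would give +1.007c, exceeding c.)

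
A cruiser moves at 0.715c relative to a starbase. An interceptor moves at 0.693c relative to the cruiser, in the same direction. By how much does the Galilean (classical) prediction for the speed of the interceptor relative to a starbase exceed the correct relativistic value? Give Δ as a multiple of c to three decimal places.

Galilean: u_cl = 0.693 + 0.715 = 1.4080.
Relativistic: u_rel = (0.693 + 0.715) / (1 + 0.693·0.715) = 1.4080/1.4955 = 0.9415.
Δ = 1.4080 − 0.9415 = 0.4665.
(The classical prediction exceeds c; the relativistic result does not.)

Δ = 0.467c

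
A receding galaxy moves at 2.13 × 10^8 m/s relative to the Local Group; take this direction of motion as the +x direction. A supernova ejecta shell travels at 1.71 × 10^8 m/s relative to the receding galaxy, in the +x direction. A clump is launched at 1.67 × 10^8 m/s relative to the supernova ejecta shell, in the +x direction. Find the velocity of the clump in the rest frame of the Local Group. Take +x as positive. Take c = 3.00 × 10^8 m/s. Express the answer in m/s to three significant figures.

2.92 × 10^8 m/s

Apply u = (u' + v)/(1 + u'v/c²) successively, working outward toward the Local Group.
(Dividing each given speed by c = 3.00 × 10^8 m/s to work in units of c.)
Start: velocity of the receding galaxy relative to the Local Group = 0.7100c.
Compose with the supernova ejecta shell (u' = 0.570 in the receding galaxy frame): u_1 = (0.570 + 0.710) / (1 + 0.570·0.710) = 1.2800/1.4047 = 0.9112.
Compose with the clump (u' = 0.557 in the supernova ejecta shell frame): u_2 = (0.557 + 0.911) / (1 + 0.557·0.911) = 1.4679/1.5072 = 0.9739.
So u = 0.9739 × 3.00 × 10^8 m/s.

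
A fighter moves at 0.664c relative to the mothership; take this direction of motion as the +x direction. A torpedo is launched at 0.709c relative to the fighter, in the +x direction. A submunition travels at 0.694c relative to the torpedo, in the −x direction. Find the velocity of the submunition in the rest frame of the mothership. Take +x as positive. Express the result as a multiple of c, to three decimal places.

Apply u = (u' + v)/(1 + u'v/c²) successively, working outward toward the mothership.
Start: velocity of the fighter relative to the mothership = 0.6640c.
Compose with the torpedo (u' = 0.709 in the fighter frame): u_1 = (0.709 + 0.664) / (1 + 0.709·0.664) = 1.3730/1.4708 = 0.9335.
Compose with the submunition (u' = -0.694 in the torpedo frame): u_2 = (-0.694 + 0.934) / (1 + (-0.694)·0.934) = 0.2395/0.3521 = 0.6802.

+0.680c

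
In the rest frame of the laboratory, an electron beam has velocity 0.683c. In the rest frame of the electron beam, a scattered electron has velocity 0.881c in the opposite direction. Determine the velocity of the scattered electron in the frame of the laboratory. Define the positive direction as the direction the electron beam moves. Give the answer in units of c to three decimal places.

-0.497c

With v = 0.683 and u' = -0.881 (in units of c),
u = (u' + v)/(1 + u'v/c²):
u = (-0.881 + 0.683) / (1 + (-0.881)·0.683) = -0.1980/0.3983 = -0.4971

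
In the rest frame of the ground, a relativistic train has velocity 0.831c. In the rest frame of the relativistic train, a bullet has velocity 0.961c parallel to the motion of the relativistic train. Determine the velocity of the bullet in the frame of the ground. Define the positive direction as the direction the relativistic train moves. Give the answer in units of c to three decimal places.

With v = 0.831 and u' = 0.961 (in units of c),
u = (u' + v)/(1 + u'v/c²):
u = (0.961 + 0.831) / (1 + 0.961·0.831) = 1.7920/1.7986 = 0.9963

0.996c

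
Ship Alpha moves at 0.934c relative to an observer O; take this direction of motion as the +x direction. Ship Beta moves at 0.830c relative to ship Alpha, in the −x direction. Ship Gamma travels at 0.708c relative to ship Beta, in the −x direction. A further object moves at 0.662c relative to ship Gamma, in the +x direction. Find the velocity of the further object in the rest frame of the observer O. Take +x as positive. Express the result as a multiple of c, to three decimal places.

+0.392c

Apply u = (u' + v)/(1 + u'v/c²) successively, working outward toward the observer O.
Start: velocity of ship Alpha relative to the observer O = 0.9340c.
Compose with ship Beta (u' = -0.830 in ship Alpha frame): u_1 = (-0.830 + 0.934) / (1 + (-0.830)·0.934) = 0.1040/0.2248 = 0.4627.
Compose with ship Gamma (u' = -0.708 in ship Beta frame): u_2 = (-0.708 + 0.463) / (1 + (-0.708)·0.463) = -0.2453/0.6724 = -0.3648.
Compose with the further object (u' = 0.662 in ship Gamma frame): u_3 = (0.662 + (-0.365)) / (1 + 0.662·(-0.365)) = 0.2972/0.7585 = 0.3918.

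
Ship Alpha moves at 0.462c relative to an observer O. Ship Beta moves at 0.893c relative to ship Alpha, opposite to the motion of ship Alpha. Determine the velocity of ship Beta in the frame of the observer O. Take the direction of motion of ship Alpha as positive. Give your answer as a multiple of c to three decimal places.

With v = 0.462 and u' = -0.893 (in units of c),
u = (u' + v)/(1 + u'v/c²):
u = (-0.893 + 0.462) / (1 + (-0.893)·0.462) = -0.4310/0.5874 = -0.7337

-0.734c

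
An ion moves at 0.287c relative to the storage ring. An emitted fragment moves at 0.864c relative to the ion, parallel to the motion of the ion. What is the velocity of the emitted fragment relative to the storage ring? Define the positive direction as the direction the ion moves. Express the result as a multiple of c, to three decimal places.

With v = 0.287 and u' = 0.864 (in units of c),
u = (u' + v)/(1 + u'v/c²):
u = (0.864 + 0.287) / (1 + 0.864·0.287) = 1.1510/1.2480 = 0.9223

0.922c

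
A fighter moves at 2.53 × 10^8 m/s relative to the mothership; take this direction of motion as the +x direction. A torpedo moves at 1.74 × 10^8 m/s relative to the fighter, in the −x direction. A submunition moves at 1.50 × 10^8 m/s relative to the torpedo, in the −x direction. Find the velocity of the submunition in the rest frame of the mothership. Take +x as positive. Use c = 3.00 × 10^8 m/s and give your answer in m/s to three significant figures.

+6.25 × 10^6 m/s

Apply u = (u' + v)/(1 + u'v/c²) successively, working outward toward the mothership.
(Dividing each given speed by c = 3.00 × 10^8 m/s to work in units of c.)
Start: velocity of the fighter relative to the mothership = 0.8433c.
Compose with the torpedo (u' = -0.580 in the fighter frame): u_1 = (-0.580 + 0.843) / (1 + (-0.580)·0.843) = 0.2633/0.5109 = 0.5155.
Compose with the submunition (u' = -0.500 in the torpedo frame): u_2 = (-0.500 + 0.515) / (1 + (-0.500)·0.515) = 0.0155/0.7423 = 0.0208.
So u = 0.0208 × 3.00 × 10^8 m/s.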